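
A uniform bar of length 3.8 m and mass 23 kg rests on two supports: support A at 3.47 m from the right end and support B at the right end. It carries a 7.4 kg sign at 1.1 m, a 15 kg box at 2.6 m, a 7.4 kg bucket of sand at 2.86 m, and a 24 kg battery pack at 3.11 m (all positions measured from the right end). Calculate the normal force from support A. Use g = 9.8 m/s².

R_A ≈ 527 N

Taking torques about support B:
Beam weight: 23 × 9.8 = 225.4 N down at 1.9 m → arm 1.9 m, τ = 225.4 × 1.9 = 428.3 N·m counterclockwise.
Sign: 7.4 × 9.8 = 72.52 N down at 1.1 m → arm 1.1 m, τ = 72.52 × 1.1 = 79.77 N·m counterclockwise.
Box: 15 × 9.8 = 147 N down at 2.6 m → arm 2.6 m, τ = 147 × 2.6 = 382.2 N·m counterclockwise.
Bucket of sand: 7.4 × 9.8 = 72.52 N down at 2.86 m → arm 2.86 m, τ = 72.52 × 2.86 = 207.4 N·m counterclockwise.
Battery pack: 24 × 9.8 = 235.2 N down at 3.11 m → arm 3.11 m, τ = 235.2 × 3.11 = 731.5 N·m counterclockwise.
Net load moment about support B = 1829 N·m counterclockwise.
Reaction R at support A is upward at 3.47 m, arm 3.47 m → moment R × 3.47 clockwise.
Setting net torque to zero: R × 3.47 = 1829 → R = 527 N.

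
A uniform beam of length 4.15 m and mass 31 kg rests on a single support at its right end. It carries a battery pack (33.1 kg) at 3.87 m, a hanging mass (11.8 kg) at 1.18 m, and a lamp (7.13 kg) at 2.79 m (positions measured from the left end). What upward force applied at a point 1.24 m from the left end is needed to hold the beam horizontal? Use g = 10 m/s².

F ≈ 407 N

Take moments about the right end.
Beam weight: 31 × 10 = 310 N down at 2.075 m → arm 2.075 m, τ = 310 × 2.075 = 643.2 N·m counterclockwise.
Battery pack: 33.1 × 10 = 331 N down at 3.87 m → arm 0.28 m, τ = 331 × 0.28 = 92.68 N·m counterclockwise.
Hanging mass: 11.8 × 10 = 118 N down at 1.18 m → arm 2.97 m, τ = 118 × 2.97 = 350.5 N·m counterclockwise.
Lamp: 7.13 × 10 = 71.3 N down at 2.79 m → arm 1.36 m, τ = 71.3 × 1.36 = 96.97 N·m counterclockwise.
Net moment of the loads = 1183 N·m counterclockwise.
The upward force F acts at a point 1.24 m from the left end, arm 2.91 m, giving F × 2.91 clockwise.
Στ = 0 ⇒ F × 2.91 = 1183 ⇒ F = 1183 / 2.91 = 407 N.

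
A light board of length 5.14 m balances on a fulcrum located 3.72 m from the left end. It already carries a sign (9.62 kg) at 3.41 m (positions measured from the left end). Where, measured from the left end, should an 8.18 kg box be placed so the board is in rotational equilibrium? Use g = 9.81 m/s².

x ≈ 4.08 m from the left end

Sum moments about the fulcrum (at 3.72 m from the left end) (the support reaction has zero arm there).
Sign: 9.62 × 9.81 = 94.37 N down at 3.41 m → arm 0.31 m, τ = 94.37 × 0.31 = 29.25 N·m counterclockwise.
Net moment of existing loads = 29.25 N·m counterclockwise.
The box weighs 8.18 × 9.81 = 80.25 N and must supply an equal clockwise moment, so its lever arm about the fulcrum is 29.25 / 80.25 = 0.364 m.
That puts it at 3.72 + 0.364 = 4.08 m from the left end.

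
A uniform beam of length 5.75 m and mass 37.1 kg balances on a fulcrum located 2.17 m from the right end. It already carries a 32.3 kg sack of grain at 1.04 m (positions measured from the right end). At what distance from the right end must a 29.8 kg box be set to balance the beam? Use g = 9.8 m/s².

x ≈ 2.52 m from the right end

Sum moments about the fulcrum (at 2.17 m from the right end) (the support reaction has zero arm there).
Beam weight: 37.1 × 9.8 = 363.6 N down at 2.875 m → arm 0.705 m, τ = 363.6 × 0.705 = 256.3 N·m counterclockwise.
Sack of grain: 32.3 × 9.8 = 316.5 N down at 1.04 m → arm 1.13 m, τ = 316.5 × 1.13 = 357.6 N·m clockwise.
Net moment of existing loads = 101.3 N·m clockwise.
The box weighs 29.8 × 9.8 = 292 N and must supply an equal counterclockwise moment, so its lever arm about the fulcrum is 101.3 / 292 = 0.347 m.
That puts it at 2.17 + 0.347 = 2.52 m from the right end.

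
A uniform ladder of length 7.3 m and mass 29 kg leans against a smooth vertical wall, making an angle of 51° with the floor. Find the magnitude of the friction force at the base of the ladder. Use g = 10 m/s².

Choose the foot of the ladder as the axis so the floor normal and friction both act there and drop out.
Ladder weight 29×10 = 290 N acts at 3.65 m along the ladder; its horizontal arm is 3.65·cos51° = 2.297 m → τ = 666.1 N·m clockwise.
Wall normal N acts horizontally at the top; its moment arm is the height L sinθ = 7.3·sin51° = 5.673 m, counterclockwise.
Setting net torque to zero: N × 5.673 = 666.1 → N = 117 N.
ΣFx = 0: friction at the foot balances the wall's push, so f = N_wall = 117 N.

f ≈ 117 N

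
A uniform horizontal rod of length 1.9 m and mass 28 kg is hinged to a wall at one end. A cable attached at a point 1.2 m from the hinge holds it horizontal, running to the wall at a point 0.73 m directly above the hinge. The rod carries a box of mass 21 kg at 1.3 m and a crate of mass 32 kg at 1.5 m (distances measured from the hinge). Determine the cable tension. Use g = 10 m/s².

Choose the hinge as the axis so the unknown hinge reaction has zero arm there.
Beam weight: 28 × 10 = 280 N down at 0.95 m → arm 0.95 m, τ = 280 × 0.95 = 266 N·m clockwise.
Box: 21 × 10 = 210 N down at 1.3 m → arm 1.3 m, τ = 210 × 1.3 = 273 N·m clockwise.
Crate: 32 × 10 = 320 N down at 1.5 m → arm 1.5 m, τ = 320 × 1.5 = 480 N·m clockwise.
Total clockwise load moment = 1019 N·m.
The cable tension T acts at 1.2 m; only its component perpendicular to the rod, T sinθ, produces torque. sinθ = h/√(h²+d²) = 0.73/√(0.73²+1.2²) = 0.5197.
Balancing moments: T × 1.2 × 0.5197 = 1019, giving T = 1019 / 0.6236 = 1630 N.

T ≈ 1630 N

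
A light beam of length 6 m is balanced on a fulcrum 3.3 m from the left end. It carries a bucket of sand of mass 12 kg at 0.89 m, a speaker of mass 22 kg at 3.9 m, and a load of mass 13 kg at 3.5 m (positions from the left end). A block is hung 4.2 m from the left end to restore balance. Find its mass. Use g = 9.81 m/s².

About the fulcrum (at 3.3 m from the left end):
Bucket of sand: 12 × 9.81 = 117.7 N down at 0.89 m → arm 2.41 m, τ = 117.7 × 2.41 = 283.7 N·m counterclockwise.
Speaker: 22 × 9.81 = 215.8 N down at 3.9 m → arm 0.6 m, τ = 215.8 × 0.6 = 129.5 N·m clockwise.
Load: 13 × 9.81 = 127.5 N down at 3.5 m → arm 0.2 m, τ = 127.5 × 0.2 = 25.5 N·m clockwise.
Net moment of known loads = 128.7 N·m counterclockwise.
An unknown mass m at 4.2 m has arm 0.9 m; its moment is m·g·0.9 clockwise.
Setting net torque to zero: m × 9.81 × 0.9 = 128.7 → m = 128.7 / (9.81 × 0.9) = 14.6 kg.

m ≈ 14.6 kg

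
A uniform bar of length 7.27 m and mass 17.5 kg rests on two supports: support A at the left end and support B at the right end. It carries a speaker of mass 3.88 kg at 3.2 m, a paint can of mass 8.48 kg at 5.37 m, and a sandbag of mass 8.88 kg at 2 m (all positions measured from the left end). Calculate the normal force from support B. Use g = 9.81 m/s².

Taking torques about support A:
Beam weight: 17.5 × 9.81 = 171.7 N down at 3.635 m → arm 3.635 m, τ = 171.7 × 3.635 = 624.1 N·m clockwise.
Speaker: 3.88 × 9.81 = 38.06 N down at 3.2 m → arm 3.2 m, τ = 38.06 × 3.2 = 121.8 N·m clockwise.
Paint can: 8.48 × 9.81 = 83.19 N down at 5.37 m → arm 5.37 m, τ = 83.19 × 5.37 = 446.7 N·m clockwise.
Sandbag: 8.88 × 9.81 = 87.11 N down at 2 m → arm 2 m, τ = 87.11 × 2 = 174.2 N·m clockwise.
Net load moment about support A = 1367 N·m clockwise.
Reaction R at support B is upward at 7.27 m, arm 7.27 m → moment R × 7.27 counterclockwise.
For rotational equilibrium, R × 7.27 = 1367, so R = 188 N.

R_B ≈ 188 N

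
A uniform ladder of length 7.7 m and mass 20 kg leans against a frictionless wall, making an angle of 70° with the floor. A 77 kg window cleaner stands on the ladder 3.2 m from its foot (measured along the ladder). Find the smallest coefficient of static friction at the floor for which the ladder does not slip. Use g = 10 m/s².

Sum moments about the foot of the ladder (the floor normal and friction both act there and drop out).
Ladder weight 20×10 = 200 N acts at 3.85 m along the ladder; its horizontal arm is 3.85·cos70° = 1.317 m → τ = 263.4 N·m clockwise.
Window cleaner: 77×10 = 770 N at 3.2 m → arm 1.094 m → τ = 842.4 N·m clockwise.
Wall normal N acts horizontally at the top; its moment arm is the height L sinθ = 7.7·sin70° = 7.236 m, counterclockwise.
Setting net torque to zero: N × 7.236 = 1106 → N = 152.8 N.
ΣFx = 0 ⇒ f = N_wall = 152.8 N. ΣFy = 0 ⇒ N_floor = 970 N.
μ_min = f / N_floor = 152.8 / 970 = 0.158.

μ_min ≈ 0.158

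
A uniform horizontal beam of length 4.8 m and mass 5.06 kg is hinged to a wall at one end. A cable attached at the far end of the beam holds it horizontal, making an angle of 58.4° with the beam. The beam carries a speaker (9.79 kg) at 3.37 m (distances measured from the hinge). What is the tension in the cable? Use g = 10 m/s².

Sum moments about the hinge (the unknown hinge reaction has zero arm there).
Beam weight: 5.06 × 10 = 50.6 N down at 2.4 m → arm 2.4 m, τ = 50.6 × 2.4 = 121.4 N·m clockwise.
Speaker: 9.79 × 10 = 97.9 N down at 3.37 m → arm 3.37 m, τ = 97.9 × 3.37 = 329.9 N·m clockwise.
Total clockwise load moment = 451.3 N·m.
The cable tension T acts at 4.8 m; only its component perpendicular to the beam, T sinθ, produces torque. sin 58.4° = 0.8517.
For rotational equilibrium, T × 4.8 × 0.8517 = 451.3, so T = 451.3 / 4.088 = 110 N.

T ≈ 110 N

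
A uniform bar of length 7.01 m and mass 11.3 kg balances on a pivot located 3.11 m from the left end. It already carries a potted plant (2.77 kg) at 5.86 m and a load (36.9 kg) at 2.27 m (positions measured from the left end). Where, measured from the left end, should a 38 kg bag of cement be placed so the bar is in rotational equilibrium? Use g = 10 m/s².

x ≈ 3.61 m from the left end

Choose the pivot (at 3.11 m from the left end) as the axis so the support reaction has zero arm there.
Beam weight: 11.3 × 10 = 113 N down at 3.505 m → arm 0.395 m, τ = 113 × 0.395 = 44.64 N·m clockwise.
Potted plant: 2.77 × 10 = 27.7 N down at 5.86 m → arm 2.75 m, τ = 27.7 × 2.75 = 76.17 N·m clockwise.
Load: 36.9 × 10 = 369 N down at 2.27 m → arm 0.84 m, τ = 369 × 0.84 = 310 N·m counterclockwise.
Net moment of existing loads = 189.2 N·m counterclockwise.
The bag of cement weighs 38 × 10 = 380 N and must supply an equal clockwise moment, so its lever arm about the pivot is 189.2 / 380 = 0.498 m.
That puts it at 3.11 + 0.498 = 3.61 m from the left end.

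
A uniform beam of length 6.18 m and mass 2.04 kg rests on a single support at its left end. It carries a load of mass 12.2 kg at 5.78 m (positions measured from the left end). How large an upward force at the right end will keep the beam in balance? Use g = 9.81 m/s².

F ≈ 122 N

Sum moments about the left end (the unknown pivot reaction has zero arm there).
Beam weight: 2.04 × 9.81 = 20.01 N down at 3.09 m → arm 3.09 m, τ = 20.01 × 3.09 = 61.83 N·m clockwise.
Load: 12.2 × 9.81 = 119.7 N down at 5.78 m → arm 5.78 m, τ = 119.7 × 5.78 = 691.9 N·m clockwise.
Net moment of the loads = 753.7 N·m clockwise.
The upward force F acts at the right end, arm 6.18 m, giving F × 6.18 counterclockwise.
Balancing moments: F × 6.18 = 753.7, giving F = 753.7 / 6.18 = 122 N.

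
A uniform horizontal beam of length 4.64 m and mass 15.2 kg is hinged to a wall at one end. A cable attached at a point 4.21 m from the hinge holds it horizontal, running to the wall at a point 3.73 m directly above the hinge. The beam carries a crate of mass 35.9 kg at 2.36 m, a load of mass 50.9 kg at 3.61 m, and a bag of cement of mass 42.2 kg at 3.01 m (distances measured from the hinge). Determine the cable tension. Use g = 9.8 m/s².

Sum moments about the hinge (the unknown hinge reaction has zero arm there).
Beam weight: 15.2 × 9.8 = 149 N down at 2.32 m → arm 2.32 m, τ = 149 × 2.32 = 345.7 N·m clockwise.
Crate: 35.9 × 9.8 = 351.8 N down at 2.36 m → arm 2.36 m, τ = 351.8 × 2.36 = 830.2 N·m clockwise.
Load: 50.9 × 9.8 = 498.8 N down at 3.61 m → arm 3.61 m, τ = 498.8 × 3.61 = 1801 N·m clockwise.
Bag of cement: 42.2 × 9.8 = 413.6 N down at 3.01 m → arm 3.01 m, τ = 413.6 × 3.01 = 1245 N·m clockwise.
Total clockwise load moment = 4222 N·m.
The cable tension T acts at 4.21 m; only its component perpendicular to the beam, T sinθ, produces torque. sinθ = h/√(h²+d²) = 3.73/√(3.73²+4.21²) = 0.6631.
Στ = 0 ⇒ T × 4.21 × 0.6631 = 4222 ⇒ T = 4222 / 2.792 = 1510 N.

T ≈ 1510 N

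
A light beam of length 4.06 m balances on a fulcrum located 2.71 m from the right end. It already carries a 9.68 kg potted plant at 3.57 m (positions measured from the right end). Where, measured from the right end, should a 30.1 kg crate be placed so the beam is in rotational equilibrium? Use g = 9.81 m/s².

Take moments about the fulcrum (at 2.71 m from the right end).
Potted plant: 9.68 × 9.81 = 94.96 N down at 3.57 m → arm 0.86 m, τ = 94.96 × 0.86 = 81.67 N·m counterclockwise.
Net moment of existing loads = 81.67 N·m counterclockwise.
The crate weighs 30.1 × 9.81 = 295.3 N and must supply an equal clockwise moment, so its lever arm about the fulcrum is 81.67 / 295.3 = 0.277 m.
That puts it at 2.71 − 0.277 = 2.43 m from the right end.

x ≈ 2.43 m from the right end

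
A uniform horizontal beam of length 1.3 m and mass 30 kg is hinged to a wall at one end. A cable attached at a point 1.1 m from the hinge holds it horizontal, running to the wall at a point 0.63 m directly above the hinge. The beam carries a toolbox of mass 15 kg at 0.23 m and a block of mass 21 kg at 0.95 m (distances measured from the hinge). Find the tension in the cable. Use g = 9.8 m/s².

Take moments about the hinge.
Beam weight: 30 × 9.8 = 294 N down at 0.65 m → arm 0.65 m, τ = 294 × 0.65 = 191.1 N·m clockwise.
Toolbox: 15 × 9.8 = 147 N down at 0.23 m → arm 0.23 m, τ = 147 × 0.23 = 33.81 N·m clockwise.
Block: 21 × 9.8 = 205.8 N down at 0.95 m → arm 0.95 m, τ = 205.8 × 0.95 = 195.5 N·m clockwise.
Total clockwise load moment = 420.4 N·m.
The cable tension T acts at 1.1 m; only its component perpendicular to the beam, T sinθ, produces torque. sinθ = h/√(h²+d²) = 0.63/√(0.63²+1.1²) = 0.497.
For rotational equilibrium, T × 1.1 × 0.497 = 420.4, so T = 420.4 / 0.5467 = 769 N.

T ≈ 769 N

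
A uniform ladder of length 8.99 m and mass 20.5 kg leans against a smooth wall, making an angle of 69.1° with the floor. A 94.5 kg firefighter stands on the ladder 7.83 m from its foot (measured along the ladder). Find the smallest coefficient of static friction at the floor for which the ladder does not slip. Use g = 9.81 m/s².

μ_min ≈ 0.307

Choose the foot of the ladder as the axis so the floor normal and friction both act there and drop out.
Ladder weight 20.5×9.81 = 201.1 N acts at 4.495 m along the ladder; its horizontal arm is 4.495·cos69.1° = 1.604 m → τ = 322.6 N·m clockwise.
Firefighter: 94.5×9.81 = 927 N at 7.83 m → arm 2.793 m → τ = 2589 N·m clockwise.
Wall normal N acts horizontally at the top; its moment arm is the height L sinθ = 8.99·sin69.1° = 8.398 m, counterclockwise.
Setting net torque to zero: N × 8.398 = 2912 → N = 346.7 N.
ΣFx = 0 ⇒ f = N_wall = 346.7 N. ΣFy = 0 ⇒ N_floor = 1128 N.
μ_min = f / N_floor = 346.7 / 1128 = 0.307.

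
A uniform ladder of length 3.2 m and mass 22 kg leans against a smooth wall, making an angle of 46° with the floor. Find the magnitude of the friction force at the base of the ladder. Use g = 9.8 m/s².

Choose the foot of the ladder as the axis so the floor normal and friction both act there and drop out.
Ladder weight 22×9.8 = 215.6 N acts at 1.6 m along the ladder; its horizontal arm is 1.6·cos46° = 1.111 m → τ = 239.5 N·m clockwise.
Wall normal N acts horizontally at the top; its moment arm is the height L sinθ = 3.2·sin46° = 2.302 m, counterclockwise.
Στ = 0 ⇒ N × 2.302 = 239.5 ⇒ N = 104 N.
ΣFx = 0: friction at the foot balances the wall's push, so f = N_wall = 104 N.

f ≈ 104 N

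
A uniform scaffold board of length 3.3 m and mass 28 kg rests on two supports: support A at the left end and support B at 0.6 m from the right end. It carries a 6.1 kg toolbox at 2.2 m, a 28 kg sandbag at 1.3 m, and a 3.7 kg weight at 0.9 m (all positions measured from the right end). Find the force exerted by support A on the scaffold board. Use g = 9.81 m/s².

Choose support B as the axis so its reaction then has zero moment arm.
Beam weight: 28 × 9.81 = 274.7 N down at 1.65 m → arm 1.05 m, τ = 274.7 × 1.05 = 288.4 N·m counterclockwise.
Toolbox: 6.1 × 9.81 = 59.84 N down at 2.2 m → arm 1.6 m, τ = 59.84 × 1.6 = 95.74 N·m counterclockwise.
Sandbag: 28 × 9.81 = 274.7 N down at 1.3 m → arm 0.7 m, τ = 274.7 × 0.7 = 192.3 N·m counterclockwise.
Weight: 3.7 × 9.81 = 36.3 N down at 0.9 m → arm 0.3 m, τ = 36.3 × 0.3 = 10.89 N·m counterclockwise.
Net load moment about support B = 587.3 N·m counterclockwise.
Reaction R at support A is upward at 3.3 m, arm 2.7 m → moment R × 2.7 clockwise.
Balancing moments: R × 2.7 = 587.3, giving R = 218 N.

R_A ≈ 218 N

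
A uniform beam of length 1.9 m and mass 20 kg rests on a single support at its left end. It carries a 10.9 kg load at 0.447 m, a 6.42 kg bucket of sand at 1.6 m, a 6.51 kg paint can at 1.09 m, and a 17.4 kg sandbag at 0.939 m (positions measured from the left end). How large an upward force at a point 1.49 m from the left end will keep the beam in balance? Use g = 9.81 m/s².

F ≈ 379 N

Take moments about the left end.
Beam weight: 20 × 9.81 = 196.2 N down at 0.95 m → arm 0.95 m, τ = 196.2 × 0.95 = 186.4 N·m clockwise.
Load: 10.9 × 9.81 = 106.9 N down at 0.447 m → arm 0.447 m, τ = 106.9 × 0.447 = 47.78 N·m clockwise.
Bucket of sand: 6.42 × 9.81 = 62.98 N down at 1.6 m → arm 1.6 m, τ = 62.98 × 1.6 = 100.8 N·m clockwise.
Paint can: 6.51 × 9.81 = 63.86 N down at 1.09 m → arm 1.09 m, τ = 63.86 × 1.09 = 69.61 N·m clockwise.
Sandbag: 17.4 × 9.81 = 170.7 N down at 0.939 m → arm 0.939 m, τ = 170.7 × 0.939 = 160.3 N·m clockwise.
Net moment of the loads = 564.9 N·m clockwise.
The upward force F acts at a point 1.49 m from the left end, arm 1.49 m, giving F × 1.49 counterclockwise.
Setting net torque to zero: F × 1.49 = 564.9 → F = 564.9 / 1.49 = 379 N.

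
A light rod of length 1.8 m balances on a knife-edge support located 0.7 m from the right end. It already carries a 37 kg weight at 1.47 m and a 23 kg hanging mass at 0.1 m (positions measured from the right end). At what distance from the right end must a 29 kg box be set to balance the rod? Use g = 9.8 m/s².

Take moments about the knife-edge support (at 0.7 m from the right end).
Weight: 37 × 9.8 = 362.6 N down at 1.47 m → arm 0.77 m, τ = 362.6 × 0.77 = 279.2 N·m counterclockwise.
Hanging mass: 23 × 9.8 = 225.4 N down at 0.1 m → arm 0.6 m, τ = 225.4 × 0.6 = 135.2 N·m clockwise.
Net moment of existing loads = 144 N·m counterclockwise.
The box weighs 29 × 9.8 = 284.2 N and must supply an equal clockwise moment, so its lever arm about the knife-edge support is 144 / 284.2 = 0.507 m.
That puts it at 0.7 − 0.507 = 0.193 m from the right end.

x ≈ 0.193 m from the right end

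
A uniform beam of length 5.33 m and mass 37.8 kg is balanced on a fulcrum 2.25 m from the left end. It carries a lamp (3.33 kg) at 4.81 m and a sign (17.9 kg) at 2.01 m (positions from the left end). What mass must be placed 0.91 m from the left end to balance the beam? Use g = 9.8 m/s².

m ≈ 14.9 kg

Take moments about the fulcrum (at 2.25 m from the left end).
Beam weight: 37.8 × 9.8 = 370.4 N down at 2.665 m → arm 0.415 m, τ = 370.4 × 0.415 = 153.7 N·m clockwise.
Lamp: 3.33 × 9.8 = 32.63 N down at 4.81 m → arm 2.56 m, τ = 32.63 × 2.56 = 83.53 N·m clockwise.
Sign: 17.9 × 9.8 = 175.4 N down at 2.01 m → arm 0.24 m, τ = 175.4 × 0.24 = 42.1 N·m counterclockwise.
Net moment of known loads = 195.1 N·m clockwise.
An unknown mass m at 0.91 m has arm 1.34 m; its moment is m·g·1.34 counterclockwise.
Balancing moments: m × 9.8 × 1.34 = 195.1, giving m = 195.1 / (9.8 × 1.34) = 14.9 kg.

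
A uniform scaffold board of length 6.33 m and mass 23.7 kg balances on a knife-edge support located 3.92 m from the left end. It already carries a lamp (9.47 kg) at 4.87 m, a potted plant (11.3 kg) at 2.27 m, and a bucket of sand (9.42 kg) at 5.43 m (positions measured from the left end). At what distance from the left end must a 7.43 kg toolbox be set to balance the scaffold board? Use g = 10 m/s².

Taking torques about the knife-edge support (at 3.92 m from the left end):
Beam weight: 23.7 × 10 = 237 N down at 3.165 m → arm 0.755 m, τ = 237 × 0.755 = 178.9 N·m counterclockwise.
Lamp: 9.47 × 10 = 94.7 N down at 4.87 m → arm 0.95 m, τ = 94.7 × 0.95 = 89.97 N·m clockwise.
Potted plant: 11.3 × 10 = 113 N down at 2.27 m → arm 1.65 m, τ = 113 × 1.65 = 186.4 N·m counterclockwise.
Bucket of sand: 9.42 × 10 = 94.2 N down at 5.43 m → arm 1.51 m, τ = 94.2 × 1.51 = 142.2 N·m clockwise.
Net moment of existing loads = 133.1 N·m counterclockwise.
The toolbox weighs 7.43 × 10 = 74.3 N and must supply an equal clockwise moment, so its lever arm about the knife-edge support is 133.1 / 74.3 = 1.79 m.
That puts it at 3.92 + 1.79 = 5.71 m from the left end.

x ≈ 5.71 m from the left end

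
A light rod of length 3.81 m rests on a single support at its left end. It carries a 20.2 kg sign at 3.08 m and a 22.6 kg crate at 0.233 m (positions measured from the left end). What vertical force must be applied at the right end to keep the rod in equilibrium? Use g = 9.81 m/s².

Choose the left end as the axis so the unknown pivot reaction has zero arm there.
Sign: 20.2 × 9.81 = 198.2 N down at 3.08 m → arm 3.08 m, τ = 198.2 × 3.08 = 610.5 N·m clockwise.
Crate: 22.6 × 9.81 = 221.7 N down at 0.233 m → arm 0.233 m, τ = 221.7 × 0.233 = 51.66 N·m clockwise.
Net moment of the loads = 662.2 N·m clockwise.
The upward force F acts at the right end, arm 3.81 m, giving F × 3.81 counterclockwise.
Στ = 0 ⇒ F × 3.81 = 662.2 ⇒ F = 662.2 / 3.81 = 174 N.

F ≈ 174 N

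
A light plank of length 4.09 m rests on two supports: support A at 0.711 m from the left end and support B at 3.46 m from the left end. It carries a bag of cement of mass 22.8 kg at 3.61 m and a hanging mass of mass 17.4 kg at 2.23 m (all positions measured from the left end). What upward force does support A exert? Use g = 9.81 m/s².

Choose support B as the axis so its reaction then has zero moment arm.
Bag of cement: 22.8 × 9.81 = 223.7 N down at 3.61 m → arm 0.15 m, τ = 223.7 × 0.15 = 33.55 N·m clockwise.
Hanging mass: 17.4 × 9.81 = 170.7 N down at 2.23 m → arm 1.23 m, τ = 170.7 × 1.23 = 210 N·m counterclockwise.
Net load moment about support B = 176.4 N·m counterclockwise.
Reaction R at support A is upward at 0.711 m, arm 2.749 m → moment R × 2.749 clockwise.
Στ = 0 ⇒ R × 2.749 = 176.4 ⇒ R = 64.2 N.

R_A ≈ 64.2 N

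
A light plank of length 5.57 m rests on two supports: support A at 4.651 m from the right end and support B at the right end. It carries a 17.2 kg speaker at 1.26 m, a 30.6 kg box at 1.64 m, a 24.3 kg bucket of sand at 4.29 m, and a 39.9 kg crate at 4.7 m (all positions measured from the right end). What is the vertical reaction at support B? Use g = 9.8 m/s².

R_B ≈ 331 N

Sum moments about support A (its reaction then has zero moment arm).
Speaker: 17.2 × 9.8 = 168.6 N down at 1.26 m → arm 3.391 m, τ = 168.6 × 3.391 = 571.7 N·m clockwise.
Box: 30.6 × 9.8 = 299.9 N down at 1.64 m → arm 3.011 m, τ = 299.9 × 3.011 = 903 N·m clockwise.
Bucket of sand: 24.3 × 9.8 = 238.1 N down at 4.29 m → arm 0.361 m, τ = 238.1 × 0.361 = 85.95 N·m clockwise.
Crate: 39.9 × 9.8 = 391 N down at 4.7 m → arm 0.049 m, τ = 391 × 0.049 = 19.16 N·m counterclockwise.
Net load moment about support A = 1541 N·m clockwise.
Reaction R at support B is upward at 0 m, arm 4.651 m → moment R × 4.651 counterclockwise.
Setting net torque to zero: R × 4.651 = 1541 → R = 331 N.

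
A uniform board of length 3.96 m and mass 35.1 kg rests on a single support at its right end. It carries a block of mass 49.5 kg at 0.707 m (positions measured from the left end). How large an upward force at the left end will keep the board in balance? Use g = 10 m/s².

Take moments about the right end.
Beam weight: 35.1 × 10 = 351 N down at 1.98 m → arm 1.98 m, τ = 351 × 1.98 = 695 N·m counterclockwise.
Block: 49.5 × 10 = 495 N down at 0.707 m → arm 3.253 m, τ = 495 × 3.253 = 1610 N·m counterclockwise.
Net moment of the loads = 2305 N·m counterclockwise.
The upward force F acts at the left end, arm 3.96 m, giving F × 3.96 clockwise.
Στ = 0 ⇒ F × 3.96 = 2305 ⇒ F = 2305 / 3.96 = 582 N.

F ≈ 582 N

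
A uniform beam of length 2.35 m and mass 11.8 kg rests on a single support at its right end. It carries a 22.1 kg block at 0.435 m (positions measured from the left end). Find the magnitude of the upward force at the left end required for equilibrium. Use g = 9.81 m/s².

Sum moments about the right end (the unknown pivot reaction has zero arm there).
Beam weight: 11.8 × 9.81 = 115.8 N down at 1.175 m → arm 1.175 m, τ = 115.8 × 1.175 = 136.1 N·m counterclockwise.
Block: 22.1 × 9.81 = 216.8 N down at 0.435 m → arm 1.915 m, τ = 216.8 × 1.915 = 415.2 N·m counterclockwise.
Net moment of the loads = 551.3 N·m counterclockwise.
The upward force F acts at the left end, arm 2.35 m, giving F × 2.35 clockwise.
Στ = 0 ⇒ F × 2.35 = 551.3 ⇒ F = 551.3 / 2.35 = 235 N.

F ≈ 235 N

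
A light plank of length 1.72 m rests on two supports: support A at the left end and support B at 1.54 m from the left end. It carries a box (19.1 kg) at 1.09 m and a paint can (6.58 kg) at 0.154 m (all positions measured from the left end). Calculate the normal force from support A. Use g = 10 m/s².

R_A ≈ 115 N

Taking torques about support B:
Box: 19.1 × 10 = 191 N down at 1.09 m → arm 0.45 m, τ = 191 × 0.45 = 85.95 N·m counterclockwise.
Paint can: 6.58 × 10 = 65.8 N down at 0.154 m → arm 1.386 m, τ = 65.8 × 1.386 = 91.2 N·m counterclockwise.
Net load moment about support B = 177.2 N·m counterclockwise.
Reaction R at support A is upward at 0 m, arm 1.54 m → moment R × 1.54 clockwise.
Balancing moments: R × 1.54 = 177.2, giving R = 115 N.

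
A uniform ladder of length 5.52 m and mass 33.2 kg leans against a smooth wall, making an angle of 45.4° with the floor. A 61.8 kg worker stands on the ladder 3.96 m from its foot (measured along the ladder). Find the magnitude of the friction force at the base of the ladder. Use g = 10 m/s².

f ≈ 601 N

Take moments about the foot of the ladder.
Ladder weight 33.2×10 = 332 N acts at 2.76 m along the ladder; its horizontal arm is 2.76·cos45.4° = 1.938 m → τ = 643.4 N·m clockwise.
Worker: 61.8×10 = 618 N at 3.96 m → arm 2.781 m → τ = 1719 N·m clockwise.
Wall normal N acts horizontally at the top; its moment arm is the height L sinθ = 5.52·sin45.4° = 3.93 m, counterclockwise.
Στ = 0 ⇒ N × 3.93 = 2362 ⇒ N = 601 N.
ΣFx = 0: friction at the foot balances the wall's push, so f = N_wall = 601 N.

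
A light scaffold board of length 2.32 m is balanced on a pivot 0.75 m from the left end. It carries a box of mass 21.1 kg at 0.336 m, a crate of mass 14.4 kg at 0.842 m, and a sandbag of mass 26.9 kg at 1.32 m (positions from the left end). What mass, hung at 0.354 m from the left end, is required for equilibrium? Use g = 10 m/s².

m ≈ 20 kg

Sum moments about the pivot (at 0.75 m from the left end) (the support reaction has zero arm there).
Box: 21.1 × 10 = 211 N down at 0.336 m → arm 0.414 m, τ = 211 × 0.414 = 87.35 N·m counterclockwise.
Crate: 14.4 × 10 = 144 N down at 0.842 m → arm 0.092 m, τ = 144 × 0.092 = 13.25 N·m clockwise.
Sandbag: 26.9 × 10 = 269 N down at 1.32 m → arm 0.57 m, τ = 269 × 0.57 = 153.3 N·m clockwise.
Net moment of known loads = 79.2 N·m clockwise.
An unknown mass m at 0.354 m has arm 0.396 m; its moment is m·g·0.396 counterclockwise.
For rotational equilibrium, m × 10 × 0.396 = 79.2, so m = 79.2 / (10 × 0.396) = 20 kg.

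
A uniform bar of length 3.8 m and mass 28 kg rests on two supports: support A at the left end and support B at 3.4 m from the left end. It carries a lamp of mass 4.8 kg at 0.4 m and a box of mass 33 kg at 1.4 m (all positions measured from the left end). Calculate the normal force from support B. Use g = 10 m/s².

R_B ≈ 298 N

About support A:
Beam weight: 28 × 10 = 280 N down at 1.9 m → arm 1.9 m, τ = 280 × 1.9 = 532 N·m clockwise.
Lamp: 4.8 × 10 = 48 N down at 0.4 m → arm 0.4 m, τ = 48 × 0.4 = 19.2 N·m clockwise.
Box: 33 × 10 = 330 N down at 1.4 m → arm 1.4 m, τ = 330 × 1.4 = 462 N·m clockwise.
Net load moment about support A = 1013 N·m clockwise.
Reaction R at support B is upward at 3.4 m, arm 3.4 m → moment R × 3.4 counterclockwise.
For rotational equilibrium, R × 3.4 = 1013, so R = 298 N.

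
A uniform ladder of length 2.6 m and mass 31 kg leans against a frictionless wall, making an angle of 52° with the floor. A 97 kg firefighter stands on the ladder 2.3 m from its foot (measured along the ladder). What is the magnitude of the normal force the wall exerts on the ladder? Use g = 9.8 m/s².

N_wall ≈ 776 N

Sum moments about the foot of the ladder (the floor normal and friction both act there and drop out).
Ladder weight 31×9.8 = 303.8 N acts at 1.3 m along the ladder; its horizontal arm is 1.3·cos52° = 0.8004 m → τ = 243.2 N·m clockwise.
Firefighter: 97×9.8 = 950.6 N at 2.3 m → arm 1.416 m → τ = 1346 N·m clockwise.
Wall normal N acts horizontally at the top; its moment arm is the height L sinθ = 2.6·sin52° = 2.049 m, counterclockwise.
Στ = 0 ⇒ N × 2.049 = 1589 ⇒ N = 776 N.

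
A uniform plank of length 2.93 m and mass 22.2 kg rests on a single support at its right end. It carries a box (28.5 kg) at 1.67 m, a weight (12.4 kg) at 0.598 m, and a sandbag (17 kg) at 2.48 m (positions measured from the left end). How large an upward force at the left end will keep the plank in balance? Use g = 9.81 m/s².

Taking torques about the right end:
Beam weight: 22.2 × 9.81 = 217.8 N down at 1.465 m → arm 1.465 m, τ = 217.8 × 1.465 = 319.1 N·m counterclockwise.
Box: 28.5 × 9.81 = 279.6 N down at 1.67 m → arm 1.26 m, τ = 279.6 × 1.26 = 352.3 N·m counterclockwise.
Weight: 12.4 × 9.81 = 121.6 N down at 0.598 m → arm 2.332 m, τ = 121.6 × 2.332 = 283.6 N·m counterclockwise.
Sandbag: 17 × 9.81 = 166.8 N down at 2.48 m → arm 0.45 m, τ = 166.8 × 0.45 = 75.06 N·m counterclockwise.
Net moment of the loads = 1030 N·m counterclockwise.
The upward force F acts at the left end, arm 2.93 m, giving F × 2.93 clockwise.
For rotational equilibrium, F × 2.93 = 1030, so F = 1030 / 2.93 = 352 N.

F ≈ 352 N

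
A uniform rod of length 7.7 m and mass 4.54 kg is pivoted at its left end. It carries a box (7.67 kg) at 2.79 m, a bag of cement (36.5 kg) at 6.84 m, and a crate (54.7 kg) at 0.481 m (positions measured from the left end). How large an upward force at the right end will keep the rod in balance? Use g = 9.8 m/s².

About the left end:
Beam weight: 4.54 × 9.8 = 44.49 N down at 3.85 m → arm 3.85 m, τ = 44.49 × 3.85 = 171.3 N·m clockwise.
Box: 7.67 × 9.8 = 75.17 N down at 2.79 m → arm 2.79 m, τ = 75.17 × 2.79 = 209.7 N·m clockwise.
Bag of cement: 36.5 × 9.8 = 357.7 N down at 6.84 m → arm 6.84 m, τ = 357.7 × 6.84 = 2447 N·m clockwise.
Crate: 54.7 × 9.8 = 536.1 N down at 0.481 m → arm 0.481 m, τ = 536.1 × 0.481 = 257.9 N·m clockwise.
Net moment of the loads = 3086 N·m clockwise.
The upward force F acts at the right end, arm 7.7 m, giving F × 7.7 counterclockwise.
Balancing moments: F × 7.7 = 3086, giving F = 3086 / 7.7 = 401 N.

F ≈ 401 N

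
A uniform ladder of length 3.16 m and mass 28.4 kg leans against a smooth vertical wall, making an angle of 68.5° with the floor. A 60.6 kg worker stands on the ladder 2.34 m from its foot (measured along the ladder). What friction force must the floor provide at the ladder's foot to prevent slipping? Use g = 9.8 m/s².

f ≈ 228 N

Sum moments about the foot of the ladder (the floor normal and friction both act there and drop out).
Ladder weight 28.4×9.8 = 278.3 N acts at 1.58 m along the ladder; its horizontal arm is 1.58·cos68.5° = 0.5791 m → τ = 161.2 N·m clockwise.
Worker: 60.6×9.8 = 593.9 N at 2.34 m → arm 0.8576 m → τ = 509.3 N·m clockwise.
Wall normal N acts horizontally at the top; its moment arm is the height L sinθ = 3.16·sin68.5° = 2.94 m, counterclockwise.
Στ = 0 ⇒ N × 2.94 = 670.5 ⇒ N = 228 N.
ΣFx = 0: friction at the foot balances the wall's push, so f = N_wall = 228 N.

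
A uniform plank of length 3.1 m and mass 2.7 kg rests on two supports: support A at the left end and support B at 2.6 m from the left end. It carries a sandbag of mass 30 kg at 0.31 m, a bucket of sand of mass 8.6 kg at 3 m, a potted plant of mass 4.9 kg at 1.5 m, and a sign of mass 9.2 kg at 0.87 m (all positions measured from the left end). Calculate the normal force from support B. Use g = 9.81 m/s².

Choose support A as the axis so its reaction then has zero moment arm.
Beam weight: 2.7 × 9.81 = 26.49 N down at 1.55 m → arm 1.55 m, τ = 26.49 × 1.55 = 41.06 N·m clockwise.
Sandbag: 30 × 9.81 = 294.3 N down at 0.31 m → arm 0.31 m, τ = 294.3 × 0.31 = 91.23 N·m clockwise.
Bucket of sand: 8.6 × 9.81 = 84.37 N down at 3 m → arm 3 m, τ = 84.37 × 3 = 253.1 N·m clockwise.
Potted plant: 4.9 × 9.81 = 48.07 N down at 1.5 m → arm 1.5 m, τ = 48.07 × 1.5 = 72.11 N·m clockwise.
Sign: 9.2 × 9.81 = 90.25 N down at 0.87 m → arm 0.87 m, τ = 90.25 × 0.87 = 78.52 N·m clockwise.
Net load moment about support A = 536 N·m clockwise.
Reaction R at support B is upward at 2.6 m, arm 2.6 m → moment R × 2.6 counterclockwise.
For rotational equilibrium, R × 2.6 = 536, so R = 206 N.

R_B ≈ 206 N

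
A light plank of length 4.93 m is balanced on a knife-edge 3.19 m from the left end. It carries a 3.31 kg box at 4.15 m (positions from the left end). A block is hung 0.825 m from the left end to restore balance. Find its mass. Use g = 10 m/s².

m ≈ 1.34 kg

Sum moments about the knife-edge (at 3.19 m from the left end) (the support reaction has zero arm there).
Box: 3.31 × 10 = 33.1 N down at 4.15 m → arm 0.96 m, τ = 33.1 × 0.96 = 31.78 N·m clockwise.
Net moment of known loads = 31.78 N·m clockwise.
An unknown mass m at 0.825 m has arm 2.365 m; its moment is m·g·2.365 counterclockwise.
For rotational equilibrium, m × 10 × 2.365 = 31.78, so m = 31.78 / (10 × 2.365) = 1.34 kg.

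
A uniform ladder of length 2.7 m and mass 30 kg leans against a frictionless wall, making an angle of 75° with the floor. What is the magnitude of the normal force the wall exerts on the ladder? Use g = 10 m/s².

N_wall ≈ 40.2 N

About the foot of the ladder:
Ladder weight 30×10 = 300 N acts at 1.35 m along the ladder; its horizontal arm is 1.35·cos75° = 0.3494 m → τ = 104.8 N·m clockwise.
Wall normal N acts horizontally at the top; its moment arm is the height L sinθ = 2.7·sin75° = 2.608 m, counterclockwise.
For rotational equilibrium, N × 2.608 = 104.8, so N = 40.2 N.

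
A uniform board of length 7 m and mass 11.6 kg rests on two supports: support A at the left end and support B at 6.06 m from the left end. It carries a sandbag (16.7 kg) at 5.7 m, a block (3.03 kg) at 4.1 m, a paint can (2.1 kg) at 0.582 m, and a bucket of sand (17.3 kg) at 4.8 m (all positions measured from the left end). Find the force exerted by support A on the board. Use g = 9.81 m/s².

About support B:
Beam weight: 11.6 × 9.81 = 113.8 N down at 3.5 m → arm 2.56 m, τ = 113.8 × 2.56 = 291.3 N·m counterclockwise.
Sandbag: 16.7 × 9.81 = 163.8 N down at 5.7 m → arm 0.36 m, τ = 163.8 × 0.36 = 58.97 N·m counterclockwise.
Block: 3.03 × 9.81 = 29.72 N down at 4.1 m → arm 1.96 m, τ = 29.72 × 1.96 = 58.25 N·m counterclockwise.
Paint can: 2.1 × 9.81 = 20.6 N down at 0.582 m → arm 5.478 m, τ = 20.6 × 5.478 = 112.8 N·m counterclockwise.
Bucket of sand: 17.3 × 9.81 = 169.7 N down at 4.8 m → arm 1.26 m, τ = 169.7 × 1.26 = 213.8 N·m counterclockwise.
Net load moment about support B = 735.1 N·m counterclockwise.
Reaction R at support A is upward at 0 m, arm 6.06 m → moment R × 6.06 clockwise.
For rotational equilibrium, R × 6.06 = 735.1, so R = 121 N.

R_A ≈ 121 N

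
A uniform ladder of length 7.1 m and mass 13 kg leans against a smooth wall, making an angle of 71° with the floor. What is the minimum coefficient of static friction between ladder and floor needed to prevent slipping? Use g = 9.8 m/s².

Take moments about the foot of the ladder.
Ladder weight 13×9.8 = 127.4 N acts at 3.55 m along the ladder; its horizontal arm is 3.55·cos71° = 1.156 m → τ = 147.3 N·m clockwise.
Wall normal N acts horizontally at the top; its moment arm is the height L sinθ = 7.1·sin71° = 6.713 m, counterclockwise.
Setting net torque to zero: N × 6.713 = 147.3 → N = 21.94 N.
ΣFx = 0 ⇒ f = N_wall = 21.94 N. ΣFy = 0 ⇒ N_floor = 127.4 N.
μ_min = f / N_floor = 21.94 / 127.4 = 0.172.

μ_min ≈ 0.172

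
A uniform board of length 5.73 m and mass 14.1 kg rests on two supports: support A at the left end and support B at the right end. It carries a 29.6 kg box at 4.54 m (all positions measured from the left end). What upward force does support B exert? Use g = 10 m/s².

R_B ≈ 305 N

Sum moments about support A (its reaction then has zero moment arm).
Beam weight: 14.1 × 10 = 141 N down at 2.865 m → arm 2.865 m, τ = 141 × 2.865 = 404 N·m clockwise.
Box: 29.6 × 10 = 296 N down at 4.54 m → arm 4.54 m, τ = 296 × 4.54 = 1344 N·m clockwise.
Net load moment about support A = 1748 N·m clockwise.
Reaction R at support B is upward at 5.73 m, arm 5.73 m → moment R × 5.73 counterclockwise.
Balancing moments: R × 5.73 = 1748, giving R = 305 N.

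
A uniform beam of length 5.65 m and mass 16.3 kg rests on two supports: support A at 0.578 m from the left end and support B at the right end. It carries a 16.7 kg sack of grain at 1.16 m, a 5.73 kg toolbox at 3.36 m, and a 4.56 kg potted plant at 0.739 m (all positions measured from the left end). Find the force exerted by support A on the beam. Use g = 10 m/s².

Sum moments about support B (its reaction then has zero moment arm).
Beam weight: 16.3 × 10 = 163 N down at 2.825 m → arm 2.825 m, τ = 163 × 2.825 = 460.5 N·m counterclockwise.
Sack of grain: 16.7 × 10 = 167 N down at 1.16 m → arm 4.49 m, τ = 167 × 4.49 = 749.8 N·m counterclockwise.
Toolbox: 5.73 × 10 = 57.3 N down at 3.36 m → arm 2.29 m, τ = 57.3 × 2.29 = 131.2 N·m counterclockwise.
Potted plant: 4.56 × 10 = 45.6 N down at 0.739 m → arm 4.911 m, τ = 45.6 × 4.911 = 223.9 N·m counterclockwise.
Net load moment about support B = 1565 N·m counterclockwise.
Reaction R at support A is upward at 0.578 m, arm 5.072 m → moment R × 5.072 clockwise.
Setting net torque to zero: R × 5.072 = 1565 → R = 309 N.

R_A ≈ 309 N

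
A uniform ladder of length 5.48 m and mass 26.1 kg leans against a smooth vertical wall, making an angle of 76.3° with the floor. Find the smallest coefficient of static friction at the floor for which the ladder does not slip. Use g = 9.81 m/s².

Sum moments about the foot of the ladder (the floor normal and friction both act there and drop out).
Ladder weight 26.1×9.81 = 256 N acts at 2.74 m along the ladder; its horizontal arm is 2.74·cos76.3° = 0.6489 m → τ = 166.1 N·m clockwise.
Wall normal N acts horizontally at the top; its moment arm is the height L sinθ = 5.48·sin76.3° = 5.324 m, counterclockwise.
For rotational equilibrium, N × 5.324 = 166.1, so N = 31.2 N.
ΣFx = 0 ⇒ f = N_wall = 31.2 N. ΣFy = 0 ⇒ N_floor = 256 N.
μ_min = f / N_floor = 31.2 / 256 = 0.122.

μ_min ≈ 0.122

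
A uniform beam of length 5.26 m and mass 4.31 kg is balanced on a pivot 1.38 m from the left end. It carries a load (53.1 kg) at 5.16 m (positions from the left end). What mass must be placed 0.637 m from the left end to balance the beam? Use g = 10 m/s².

Take moments about the pivot (at 1.38 m from the left end).
Beam weight: 4.31 × 10 = 43.1 N down at 2.63 m → arm 1.25 m, τ = 43.1 × 1.25 = 53.88 N·m clockwise.
Load: 53.1 × 10 = 531 N down at 5.16 m → arm 3.78 m, τ = 531 × 3.78 = 2007 N·m clockwise.
Net moment of known loads = 2061 N·m clockwise.
An unknown mass m at 0.637 m has arm 0.743 m; its moment is m·g·0.743 counterclockwise.
Στ = 0 ⇒ m × 10 × 0.743 = 2061 ⇒ m = 2061 / (10 × 0.743) = 277 kg.

m ≈ 277 kg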